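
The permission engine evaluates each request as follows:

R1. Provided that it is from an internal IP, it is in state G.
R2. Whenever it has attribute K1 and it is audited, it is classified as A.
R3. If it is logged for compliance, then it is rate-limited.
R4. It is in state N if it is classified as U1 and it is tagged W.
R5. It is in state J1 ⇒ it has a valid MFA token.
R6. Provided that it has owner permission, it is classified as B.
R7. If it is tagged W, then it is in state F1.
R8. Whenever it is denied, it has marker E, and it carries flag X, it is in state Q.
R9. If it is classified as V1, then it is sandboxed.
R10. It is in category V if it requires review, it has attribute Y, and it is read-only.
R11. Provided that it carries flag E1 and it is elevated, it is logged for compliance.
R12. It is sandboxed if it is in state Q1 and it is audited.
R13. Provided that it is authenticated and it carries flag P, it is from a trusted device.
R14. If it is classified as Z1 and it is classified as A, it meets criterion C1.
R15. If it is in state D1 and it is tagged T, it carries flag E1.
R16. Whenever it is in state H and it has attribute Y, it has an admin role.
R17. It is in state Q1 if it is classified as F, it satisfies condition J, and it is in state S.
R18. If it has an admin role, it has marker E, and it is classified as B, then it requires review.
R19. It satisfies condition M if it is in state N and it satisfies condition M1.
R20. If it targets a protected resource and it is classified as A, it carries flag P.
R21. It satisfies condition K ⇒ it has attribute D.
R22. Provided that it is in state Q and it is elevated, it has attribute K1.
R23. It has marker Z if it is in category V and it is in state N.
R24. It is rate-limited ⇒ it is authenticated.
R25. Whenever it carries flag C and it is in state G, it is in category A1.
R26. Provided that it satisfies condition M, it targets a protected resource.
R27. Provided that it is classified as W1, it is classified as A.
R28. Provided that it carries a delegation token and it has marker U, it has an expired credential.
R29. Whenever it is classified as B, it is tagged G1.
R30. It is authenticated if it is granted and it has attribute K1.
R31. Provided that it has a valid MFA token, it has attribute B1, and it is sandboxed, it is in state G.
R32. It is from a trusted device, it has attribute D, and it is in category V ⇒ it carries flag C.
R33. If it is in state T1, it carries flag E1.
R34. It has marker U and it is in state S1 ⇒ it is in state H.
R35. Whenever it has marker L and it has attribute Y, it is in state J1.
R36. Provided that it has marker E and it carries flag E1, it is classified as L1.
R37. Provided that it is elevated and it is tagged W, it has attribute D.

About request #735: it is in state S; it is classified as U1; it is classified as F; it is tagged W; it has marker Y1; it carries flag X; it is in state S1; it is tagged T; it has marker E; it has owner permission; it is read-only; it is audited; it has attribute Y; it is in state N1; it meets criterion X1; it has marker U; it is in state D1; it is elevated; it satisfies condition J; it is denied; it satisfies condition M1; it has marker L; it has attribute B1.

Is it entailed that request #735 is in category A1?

By R4 (it is classified as U1, it is tagged W): it is in state N.
By R6 (it has owner permission): it is classified as B.
By R8 (it is denied, it has marker E, it carries flag X): it is in state Q.
By R15 (it is in state D1, it is tagged T): it carries flag E1.
By R17 (it is classified as F, it satisfies condition J, it is in state S): it is in state Q1.
By R19 (it is in state N, it satisfies condition M1): it satisfies condition M.
By R22 (it is in state Q, it is elevated): it has attribute K1.
By R26 (it satisfies condition M): it targets a protected resource.
By R34 (it has marker U, it is in state S1): it is in state H.
By R35 (it has marker L, it has attribute Y): it is in state J1.
By R37 (it is elevated, it is tagged W): it has attribute D.
By R2 (it has attribute K1, it is audited): it is classified as A.
By R5 (it is in state J1): it has a valid MFA token.
By R11 (it carries flag E1, it is elevated): it is logged for compliance.
By R12 (it is in state Q1, it is audited): it is sandboxed.
By R16 (it is in state H, it has attribute Y): it has an admin role.
By R18 (it has an admin role, it has marker E, it is classified as B): it requires review.
By R20 (it targets a protected resource, it is classified as A): it carries flag P.
By R31 (it has a valid MFA token, it has attribute B1, it is sandboxed): it is in state G.
By R3 (it is logged for compliance): it is rate-limited.
By R10 (it requires review, it has attribute Y, it is read-only): it is in category V.
By R24 (it is rate-limited): it is authenticated.
By R13 (it is authenticated, it carries flag P): it is from a trusted device.
By R32 (it is from a trusted device, it has attribute D, it is in category V): it carries flag C.
By R25 (it carries flag C, it is in state G): it is in category A1.

Yes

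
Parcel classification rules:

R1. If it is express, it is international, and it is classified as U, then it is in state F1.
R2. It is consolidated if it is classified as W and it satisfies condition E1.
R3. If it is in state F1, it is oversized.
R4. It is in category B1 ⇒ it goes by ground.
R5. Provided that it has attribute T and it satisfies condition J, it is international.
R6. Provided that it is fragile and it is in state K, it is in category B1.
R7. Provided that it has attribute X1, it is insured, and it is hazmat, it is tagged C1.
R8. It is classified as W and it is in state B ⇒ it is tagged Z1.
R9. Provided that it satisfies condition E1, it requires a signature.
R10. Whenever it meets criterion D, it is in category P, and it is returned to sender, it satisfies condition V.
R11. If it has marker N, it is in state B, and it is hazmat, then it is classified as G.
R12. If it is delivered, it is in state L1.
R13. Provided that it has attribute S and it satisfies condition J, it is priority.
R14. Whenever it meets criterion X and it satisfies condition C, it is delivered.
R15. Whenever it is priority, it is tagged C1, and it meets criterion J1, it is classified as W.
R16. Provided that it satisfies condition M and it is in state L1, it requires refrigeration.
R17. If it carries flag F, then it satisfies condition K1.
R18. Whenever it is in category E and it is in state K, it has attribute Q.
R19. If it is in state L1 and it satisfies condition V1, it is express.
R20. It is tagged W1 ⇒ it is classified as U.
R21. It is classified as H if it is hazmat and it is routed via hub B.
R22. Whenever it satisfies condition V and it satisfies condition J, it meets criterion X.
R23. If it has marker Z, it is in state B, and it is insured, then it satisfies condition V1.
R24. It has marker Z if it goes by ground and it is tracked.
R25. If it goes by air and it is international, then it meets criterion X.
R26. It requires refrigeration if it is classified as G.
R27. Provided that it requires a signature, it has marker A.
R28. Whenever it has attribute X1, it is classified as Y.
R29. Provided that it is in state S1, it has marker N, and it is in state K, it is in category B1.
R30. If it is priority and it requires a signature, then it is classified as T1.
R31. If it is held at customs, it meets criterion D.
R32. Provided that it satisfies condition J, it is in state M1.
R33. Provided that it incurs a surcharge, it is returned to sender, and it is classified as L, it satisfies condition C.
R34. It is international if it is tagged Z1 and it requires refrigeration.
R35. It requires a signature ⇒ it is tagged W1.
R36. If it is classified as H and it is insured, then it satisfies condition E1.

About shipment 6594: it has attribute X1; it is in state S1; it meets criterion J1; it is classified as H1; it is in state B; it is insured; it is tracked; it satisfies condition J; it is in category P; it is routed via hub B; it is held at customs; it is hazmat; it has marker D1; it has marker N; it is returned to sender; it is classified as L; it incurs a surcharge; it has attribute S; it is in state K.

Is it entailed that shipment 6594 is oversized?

By R7 (it has attribute X1, it is insured, it is hazmat): it is tagged C1.
By R11 (it has marker N, it is in state B, it is hazmat): it is classified as G.
By R13 (it has attribute S, it satisfies condition J): it is priority.
By R15 (it is priority, it is tagged C1, it meets criterion J1): it is classified as W.
By R21 (it is hazmat, it is routed via hub B): it is classified as H.
By R26 (it is classified as G): it requires refrigeration.
By R29 (it is in state S1, it has marker N, it is in state K): it is in category B1.
By R31 (it is held at customs): it meets criterion D.
By R33 (it incurs a surcharge, it is returned to sender, it is classified as L): it satisfies condition C.
By R36 (it is classified as H, it is insured): it satisfies condition E1.
By R4 (it is in category B1): it goes by ground.
By R8 (it is classified as W, it is in state B): it is tagged Z1.
By R9 (it satisfies condition E1): it requires a signature.
By R10 (it meets criterion D, it is in category P, it is returned to sender): it satisfies condition V.
By R22 (it satisfies condition V, it satisfies condition J): it meets criterion X.
By R24 (it goes by ground, it is tracked): it has marker Z.
By R34 (it is tagged Z1, it requires refrigeration): it is international.
By R35 (it requires a signature): it is tagged W1.
By R14 (it meets criterion X, it satisfies condition C): it is delivered.
By R20 (it is tagged W1): it is classified as U.
By R23 (it has marker Z, it is in state B, it is insured): it satisfies condition V1.
By R12 (it is delivered): it is in state L1.
By R19 (it is in state L1, it satisfies condition V1): it is express.
By R1 (it is express, it is international, it is classified as U): it is in state F1.
By R3 (it is in state F1): it is oversized.

Yes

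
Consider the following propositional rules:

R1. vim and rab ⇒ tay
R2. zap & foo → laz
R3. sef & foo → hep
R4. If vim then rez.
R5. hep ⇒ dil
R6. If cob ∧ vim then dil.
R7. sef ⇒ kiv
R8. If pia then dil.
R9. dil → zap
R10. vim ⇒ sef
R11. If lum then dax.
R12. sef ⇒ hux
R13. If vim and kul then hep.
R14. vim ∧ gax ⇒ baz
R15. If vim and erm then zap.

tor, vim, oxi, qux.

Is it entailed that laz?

Forward chaining from the given facts derives: rez, sef, hux, kiv.
The only rule concluding laz is R2, which needs zap; that is never established.

No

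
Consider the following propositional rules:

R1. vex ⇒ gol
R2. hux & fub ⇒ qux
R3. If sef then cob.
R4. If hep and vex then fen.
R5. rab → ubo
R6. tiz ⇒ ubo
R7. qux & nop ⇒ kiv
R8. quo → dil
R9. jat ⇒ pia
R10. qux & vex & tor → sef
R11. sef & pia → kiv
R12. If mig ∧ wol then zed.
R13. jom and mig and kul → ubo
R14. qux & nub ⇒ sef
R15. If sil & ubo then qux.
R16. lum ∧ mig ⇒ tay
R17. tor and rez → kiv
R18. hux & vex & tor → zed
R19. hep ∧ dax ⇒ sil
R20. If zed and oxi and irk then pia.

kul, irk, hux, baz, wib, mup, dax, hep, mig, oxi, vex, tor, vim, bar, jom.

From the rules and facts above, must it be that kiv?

ubo  (by R13: jom, mig, kul)
zed  (by R18: hux, vex, tor)
sil  (by R19: hep, dax)
pia  (by R20: zed, oxi, irk)
qux  (by R15: sil, ubo)
sef  (by R10: qux, vex, tor)
kiv  (by R11: sef, pia)

Yes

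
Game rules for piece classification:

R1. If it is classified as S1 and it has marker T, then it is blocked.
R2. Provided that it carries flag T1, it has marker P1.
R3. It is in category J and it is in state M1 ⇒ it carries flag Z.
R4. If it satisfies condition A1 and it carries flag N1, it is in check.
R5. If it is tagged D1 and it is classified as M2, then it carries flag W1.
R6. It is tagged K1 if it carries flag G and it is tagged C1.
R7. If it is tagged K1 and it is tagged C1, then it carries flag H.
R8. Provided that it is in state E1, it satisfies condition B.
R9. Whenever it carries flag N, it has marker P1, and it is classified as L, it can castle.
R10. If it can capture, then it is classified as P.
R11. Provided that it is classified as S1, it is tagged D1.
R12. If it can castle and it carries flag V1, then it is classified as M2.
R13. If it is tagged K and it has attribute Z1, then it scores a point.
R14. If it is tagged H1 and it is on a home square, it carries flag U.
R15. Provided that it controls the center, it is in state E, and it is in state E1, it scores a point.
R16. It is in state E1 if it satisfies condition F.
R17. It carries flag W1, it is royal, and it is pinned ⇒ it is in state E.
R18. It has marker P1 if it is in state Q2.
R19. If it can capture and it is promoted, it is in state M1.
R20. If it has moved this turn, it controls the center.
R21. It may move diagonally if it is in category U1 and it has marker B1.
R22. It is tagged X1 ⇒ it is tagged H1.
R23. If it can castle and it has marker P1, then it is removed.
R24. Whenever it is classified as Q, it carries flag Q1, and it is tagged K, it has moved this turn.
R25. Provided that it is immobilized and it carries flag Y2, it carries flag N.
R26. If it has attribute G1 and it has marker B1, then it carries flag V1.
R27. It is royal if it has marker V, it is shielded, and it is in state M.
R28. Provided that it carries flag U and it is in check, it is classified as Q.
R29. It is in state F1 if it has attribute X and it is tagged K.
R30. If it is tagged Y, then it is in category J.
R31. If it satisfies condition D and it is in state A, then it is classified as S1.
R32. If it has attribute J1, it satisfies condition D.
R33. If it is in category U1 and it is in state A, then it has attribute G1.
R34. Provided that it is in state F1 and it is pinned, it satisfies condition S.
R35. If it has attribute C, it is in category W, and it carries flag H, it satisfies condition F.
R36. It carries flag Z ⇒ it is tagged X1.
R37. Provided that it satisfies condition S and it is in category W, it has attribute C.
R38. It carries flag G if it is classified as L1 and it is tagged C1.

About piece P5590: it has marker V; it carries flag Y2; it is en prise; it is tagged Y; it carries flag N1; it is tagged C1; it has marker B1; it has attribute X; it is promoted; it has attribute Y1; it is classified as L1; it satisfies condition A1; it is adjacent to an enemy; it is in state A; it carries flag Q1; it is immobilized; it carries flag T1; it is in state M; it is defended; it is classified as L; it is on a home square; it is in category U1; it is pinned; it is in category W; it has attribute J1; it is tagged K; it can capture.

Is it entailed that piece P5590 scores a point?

Forward chaining from the given facts derives: has marker P1, is in check, is classified as P, is in state M1, may move diagonally, carries flag N, is in state F1, is in category J, satisfies condition D, has attribute G1, satisfies condition S, has attribute C, carries flag G, carries flag Z, is tagged K1, carries flag H, can castle, is removed, carries flag V1, is classified as S1, satisfies condition F, is tagged X1, is tagged D1, is classified as M2, is in state E1, is tagged H1, carries flag W1, satisfies condition B, carries flag U, is classified as Q, has moved this turn, controls the center.
Rules concluding "it scores a point": R13 needs "it has attribute Z1"; R15 needs "it is in state E" — none of these are established.

No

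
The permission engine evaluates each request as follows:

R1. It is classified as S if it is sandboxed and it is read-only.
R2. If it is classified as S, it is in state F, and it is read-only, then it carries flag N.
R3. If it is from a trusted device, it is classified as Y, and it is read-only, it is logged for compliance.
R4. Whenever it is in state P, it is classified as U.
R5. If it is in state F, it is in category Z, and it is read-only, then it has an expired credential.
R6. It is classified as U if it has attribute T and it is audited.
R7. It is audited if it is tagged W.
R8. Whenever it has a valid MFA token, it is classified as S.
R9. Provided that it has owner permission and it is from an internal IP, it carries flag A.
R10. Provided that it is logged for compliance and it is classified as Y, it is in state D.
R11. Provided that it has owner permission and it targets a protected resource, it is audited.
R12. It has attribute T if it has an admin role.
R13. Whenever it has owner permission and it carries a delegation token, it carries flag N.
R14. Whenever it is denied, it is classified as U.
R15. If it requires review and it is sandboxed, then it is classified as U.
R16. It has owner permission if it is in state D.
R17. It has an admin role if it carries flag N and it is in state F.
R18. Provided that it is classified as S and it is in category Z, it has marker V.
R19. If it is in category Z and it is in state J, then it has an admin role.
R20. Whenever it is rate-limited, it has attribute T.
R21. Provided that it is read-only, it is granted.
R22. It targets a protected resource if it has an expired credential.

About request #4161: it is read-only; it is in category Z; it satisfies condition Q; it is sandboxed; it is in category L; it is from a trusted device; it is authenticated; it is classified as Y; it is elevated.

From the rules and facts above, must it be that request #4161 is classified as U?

Forward chaining from the given facts derives: is classified as S, is logged for compliance, is in state D, has owner permission, has marker V, is granted.
Rules concluding "it is classified as U": R4 needs "it is in state P"; R6 needs "it has attribute T"; R14 needs "it is denied"; R15 needs "it requires review" — none of these are established.

No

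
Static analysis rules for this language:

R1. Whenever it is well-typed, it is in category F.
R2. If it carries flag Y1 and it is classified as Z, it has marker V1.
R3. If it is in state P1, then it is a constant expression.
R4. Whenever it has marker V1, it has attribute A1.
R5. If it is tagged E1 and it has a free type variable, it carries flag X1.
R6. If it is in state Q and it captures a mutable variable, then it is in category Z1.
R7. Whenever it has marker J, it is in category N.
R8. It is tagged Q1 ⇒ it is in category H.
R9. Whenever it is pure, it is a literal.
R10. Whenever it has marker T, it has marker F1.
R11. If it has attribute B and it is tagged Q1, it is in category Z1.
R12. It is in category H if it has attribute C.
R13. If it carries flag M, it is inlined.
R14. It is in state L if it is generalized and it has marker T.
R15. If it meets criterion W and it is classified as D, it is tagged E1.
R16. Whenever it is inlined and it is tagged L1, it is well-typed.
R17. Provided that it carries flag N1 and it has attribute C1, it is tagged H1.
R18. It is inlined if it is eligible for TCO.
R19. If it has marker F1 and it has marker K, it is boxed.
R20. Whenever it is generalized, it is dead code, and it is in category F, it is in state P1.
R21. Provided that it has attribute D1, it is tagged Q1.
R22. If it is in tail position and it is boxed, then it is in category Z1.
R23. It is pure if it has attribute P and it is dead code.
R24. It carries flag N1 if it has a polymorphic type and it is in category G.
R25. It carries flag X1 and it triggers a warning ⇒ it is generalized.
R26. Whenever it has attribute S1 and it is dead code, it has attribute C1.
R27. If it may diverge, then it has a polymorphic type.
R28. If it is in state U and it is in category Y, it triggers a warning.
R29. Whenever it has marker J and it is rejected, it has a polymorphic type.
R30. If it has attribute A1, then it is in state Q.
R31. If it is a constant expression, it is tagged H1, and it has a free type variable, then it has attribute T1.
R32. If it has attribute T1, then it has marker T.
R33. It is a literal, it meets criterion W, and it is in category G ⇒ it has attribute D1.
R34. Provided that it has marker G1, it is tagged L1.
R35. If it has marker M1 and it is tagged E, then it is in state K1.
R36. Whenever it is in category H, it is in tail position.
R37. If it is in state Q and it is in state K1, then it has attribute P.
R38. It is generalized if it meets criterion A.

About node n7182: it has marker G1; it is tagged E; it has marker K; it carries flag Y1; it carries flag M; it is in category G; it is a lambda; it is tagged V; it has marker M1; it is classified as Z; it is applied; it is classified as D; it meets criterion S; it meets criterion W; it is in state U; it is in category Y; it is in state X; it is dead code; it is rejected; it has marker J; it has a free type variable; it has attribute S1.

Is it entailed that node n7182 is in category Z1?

By R2 (it carries flag Y1, it is classified as Z): it has marker V1.
By R4 (it has marker V1): it has attribute A1.
By R13 (it carries flag M): it is inlined.
By R15 (it meets criterion W, it is classified as D): it is tagged E1.
By R26 (it has attribute S1, it is dead code): it has attribute C1.
By R28 (it is in state U, it is in category Y): it triggers a warning.
By R29 (it has marker J, it is rejected): it has a polymorphic type.
By R30 (it has attribute A1): it is in state Q.
By R34 (it has marker G1): it is tagged L1.
By R35 (it has marker M1, it is tagged E): it is in state K1.
By R37 (it is in state Q, it is in state K1): it has attribute P.
By R5 (it is tagged E1, it has a free type variable): it carries flag X1.
By R16 (it is inlined, it is tagged L1): it is well-typed.
By R23 (it has attribute P, it is dead code): it is pure.
By R24 (it has a polymorphic type, it is in category G): it carries flag N1.
By R25 (it carries flag X1, it triggers a warning): it is generalized.
By R1 (it is well-typed): it is in category F.
By R9 (it is pure): it is a literal.
By R17 (it carries flag N1, it has attribute C1): it is tagged H1.
By R20 (it is generalized, it is dead code, it is in category F): it is in state P1.
By R33 (it is a literal, it meets criterion W, it is in category G): it has attribute D1.
By R3 (it is in state P1): it is a constant expression.
By R21 (it has attribute D1): it is tagged Q1.
By R31 (it is a constant expression, it is tagged H1, it has a free type variable): it has attribute T1.
By R32 (it has attribute T1): it has marker T.
By R8 (it is tagged Q1): it is in category H.
By R10 (it has marker T): it has marker F1.
By R19 (it has marker F1, it has marker K): it is boxed.
By R36 (it is in category H): it is in tail position.
By R22 (it is in tail position, it is boxed): it is in category Z1.

Yes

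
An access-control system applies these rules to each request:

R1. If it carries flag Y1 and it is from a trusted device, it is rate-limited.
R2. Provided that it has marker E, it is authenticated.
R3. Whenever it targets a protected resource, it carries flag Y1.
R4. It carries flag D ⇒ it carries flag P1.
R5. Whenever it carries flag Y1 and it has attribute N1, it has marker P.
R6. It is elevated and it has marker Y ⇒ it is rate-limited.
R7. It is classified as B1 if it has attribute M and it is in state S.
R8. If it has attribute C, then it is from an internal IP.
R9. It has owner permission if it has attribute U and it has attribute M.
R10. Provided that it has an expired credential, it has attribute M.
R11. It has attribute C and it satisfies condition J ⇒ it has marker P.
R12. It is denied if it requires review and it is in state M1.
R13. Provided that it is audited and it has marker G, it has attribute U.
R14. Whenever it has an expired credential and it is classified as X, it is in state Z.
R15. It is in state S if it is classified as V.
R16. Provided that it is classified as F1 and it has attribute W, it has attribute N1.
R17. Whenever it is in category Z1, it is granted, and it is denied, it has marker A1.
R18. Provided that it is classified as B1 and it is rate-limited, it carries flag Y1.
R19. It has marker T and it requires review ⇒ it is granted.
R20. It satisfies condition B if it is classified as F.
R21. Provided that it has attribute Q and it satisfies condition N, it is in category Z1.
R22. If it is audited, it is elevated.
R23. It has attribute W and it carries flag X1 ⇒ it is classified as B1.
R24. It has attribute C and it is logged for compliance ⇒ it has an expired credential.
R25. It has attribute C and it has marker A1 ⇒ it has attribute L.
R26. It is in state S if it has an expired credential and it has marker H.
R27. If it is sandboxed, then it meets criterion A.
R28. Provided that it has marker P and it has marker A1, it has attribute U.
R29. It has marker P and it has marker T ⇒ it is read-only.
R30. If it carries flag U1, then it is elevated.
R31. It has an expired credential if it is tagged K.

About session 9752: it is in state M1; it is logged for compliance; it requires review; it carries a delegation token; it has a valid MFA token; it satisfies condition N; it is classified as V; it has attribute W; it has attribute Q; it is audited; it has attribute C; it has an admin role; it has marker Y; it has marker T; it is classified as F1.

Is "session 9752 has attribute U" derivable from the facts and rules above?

By R12 (it requires review, it is in state M1): it is denied.
By R15 (it is classified as V): it is in state S.
By R16 (it is classified as F1, it has attribute W): it has attribute N1.
By R19 (it has marker T, it requires review): it is granted.
By R21 (it has attribute Q, it satisfies condition N): it is in category Z1.
By R22 (it is audited): it is elevated.
By R24 (it has attribute C, it is logged for compliance): it has an expired credential.
By R6 (it is elevated, it has marker Y): it is rate-limited.
By R10 (it has an expired credential): it has attribute M.
By R17 (it is in category Z1, it is granted, it is denied): it has marker A1.
By R7 (it has attribute M, it is in state S): it is classified as B1.
By R18 (it is classified as B1, it is rate-limited): it carries flag Y1.
By R5 (it carries flag Y1, it has attribute N1): it has marker P.
By R28 (it has marker P, it has marker A1): it has attribute U.

Yes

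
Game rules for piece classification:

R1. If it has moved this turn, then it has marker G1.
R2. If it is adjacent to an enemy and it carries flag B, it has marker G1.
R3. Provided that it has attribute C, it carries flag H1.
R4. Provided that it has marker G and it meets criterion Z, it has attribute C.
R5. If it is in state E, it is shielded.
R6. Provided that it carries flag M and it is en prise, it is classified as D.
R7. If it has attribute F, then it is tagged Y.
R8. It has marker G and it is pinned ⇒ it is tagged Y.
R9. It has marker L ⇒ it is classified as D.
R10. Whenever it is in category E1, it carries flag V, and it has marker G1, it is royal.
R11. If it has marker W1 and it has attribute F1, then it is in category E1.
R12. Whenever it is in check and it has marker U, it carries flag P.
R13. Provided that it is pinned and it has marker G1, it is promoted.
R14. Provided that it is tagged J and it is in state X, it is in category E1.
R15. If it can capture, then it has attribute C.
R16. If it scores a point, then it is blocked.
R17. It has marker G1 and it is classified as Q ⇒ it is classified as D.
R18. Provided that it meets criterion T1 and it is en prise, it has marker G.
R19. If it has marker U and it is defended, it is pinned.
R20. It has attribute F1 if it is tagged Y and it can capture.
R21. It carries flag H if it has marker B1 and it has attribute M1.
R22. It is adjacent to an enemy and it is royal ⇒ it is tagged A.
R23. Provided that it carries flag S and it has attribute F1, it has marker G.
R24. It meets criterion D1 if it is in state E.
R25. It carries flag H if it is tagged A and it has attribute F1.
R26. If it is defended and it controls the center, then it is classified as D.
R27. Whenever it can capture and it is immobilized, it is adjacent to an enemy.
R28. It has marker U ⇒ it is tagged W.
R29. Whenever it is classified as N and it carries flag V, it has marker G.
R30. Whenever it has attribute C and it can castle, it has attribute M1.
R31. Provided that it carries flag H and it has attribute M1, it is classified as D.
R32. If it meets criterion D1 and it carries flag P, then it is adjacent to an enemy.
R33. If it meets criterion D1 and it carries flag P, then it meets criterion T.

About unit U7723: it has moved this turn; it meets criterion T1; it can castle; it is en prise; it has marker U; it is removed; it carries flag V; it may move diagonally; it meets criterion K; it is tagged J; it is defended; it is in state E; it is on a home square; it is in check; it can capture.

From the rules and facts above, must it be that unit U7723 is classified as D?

No

Forward chaining from the given facts derives: has marker G1, is shielded, carries flag P, has attribute C, has marker G, is pinned, meets criterion D1, is tagged W, has attribute M1, is adjacent to an enemy, meets criterion T, carries flag H1, is tagged Y, is promoted, has attribute F1.
Rules concluding "it is classified as D": R6 needs "it carries flag M"; R9 needs "it has marker L"; R17 needs "it is classified as Q"; R26 needs "it controls the center"; R31 needs "it carries flag H" — none of these are established.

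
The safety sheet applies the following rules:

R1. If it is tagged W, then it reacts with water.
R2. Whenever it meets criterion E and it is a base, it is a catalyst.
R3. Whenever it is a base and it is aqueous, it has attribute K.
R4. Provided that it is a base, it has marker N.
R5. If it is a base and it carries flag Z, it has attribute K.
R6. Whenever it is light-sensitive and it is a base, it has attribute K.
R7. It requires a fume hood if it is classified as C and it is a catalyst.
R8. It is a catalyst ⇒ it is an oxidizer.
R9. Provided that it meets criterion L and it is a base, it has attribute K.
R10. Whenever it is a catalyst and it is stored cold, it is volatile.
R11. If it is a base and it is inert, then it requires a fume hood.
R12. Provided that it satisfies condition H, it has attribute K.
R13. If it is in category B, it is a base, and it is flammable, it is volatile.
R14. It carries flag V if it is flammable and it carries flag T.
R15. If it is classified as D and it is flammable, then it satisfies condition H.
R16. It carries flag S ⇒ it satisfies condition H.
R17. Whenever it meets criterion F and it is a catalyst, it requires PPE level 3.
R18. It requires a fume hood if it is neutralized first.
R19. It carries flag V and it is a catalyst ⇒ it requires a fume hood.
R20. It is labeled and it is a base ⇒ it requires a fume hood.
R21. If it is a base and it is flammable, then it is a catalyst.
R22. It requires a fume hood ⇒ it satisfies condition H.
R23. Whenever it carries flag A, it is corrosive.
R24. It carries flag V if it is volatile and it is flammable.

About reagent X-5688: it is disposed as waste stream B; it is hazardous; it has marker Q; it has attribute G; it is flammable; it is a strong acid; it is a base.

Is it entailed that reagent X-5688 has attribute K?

No

Forward chaining from the given facts derives: has marker N, is a catalyst, is an oxidizer.
Rules concluding "it has attribute K": R3 needs "it is aqueous"; R5 needs "it carries flag Z"; R6 needs "it is light-sensitive"; R9 needs "it meets criterion L"; R12 needs "it satisfies condition H" — none of these are established.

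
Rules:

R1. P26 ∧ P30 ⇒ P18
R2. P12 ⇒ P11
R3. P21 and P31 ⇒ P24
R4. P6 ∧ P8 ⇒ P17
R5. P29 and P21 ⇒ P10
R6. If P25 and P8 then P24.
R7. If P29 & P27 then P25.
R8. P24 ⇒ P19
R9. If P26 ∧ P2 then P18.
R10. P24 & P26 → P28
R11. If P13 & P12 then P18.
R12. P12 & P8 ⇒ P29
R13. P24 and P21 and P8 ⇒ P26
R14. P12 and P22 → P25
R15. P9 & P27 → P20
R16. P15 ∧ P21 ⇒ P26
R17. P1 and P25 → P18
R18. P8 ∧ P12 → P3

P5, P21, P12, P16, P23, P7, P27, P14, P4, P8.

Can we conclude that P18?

Forward chaining from the given facts derives: P11, P29, P3, P10, P25, P24, P19, P26, P28.
Rules concluding P18: R1 needs P30; R9 needs P2; R11 needs P13; R17 needs P1 — none of these are established.

No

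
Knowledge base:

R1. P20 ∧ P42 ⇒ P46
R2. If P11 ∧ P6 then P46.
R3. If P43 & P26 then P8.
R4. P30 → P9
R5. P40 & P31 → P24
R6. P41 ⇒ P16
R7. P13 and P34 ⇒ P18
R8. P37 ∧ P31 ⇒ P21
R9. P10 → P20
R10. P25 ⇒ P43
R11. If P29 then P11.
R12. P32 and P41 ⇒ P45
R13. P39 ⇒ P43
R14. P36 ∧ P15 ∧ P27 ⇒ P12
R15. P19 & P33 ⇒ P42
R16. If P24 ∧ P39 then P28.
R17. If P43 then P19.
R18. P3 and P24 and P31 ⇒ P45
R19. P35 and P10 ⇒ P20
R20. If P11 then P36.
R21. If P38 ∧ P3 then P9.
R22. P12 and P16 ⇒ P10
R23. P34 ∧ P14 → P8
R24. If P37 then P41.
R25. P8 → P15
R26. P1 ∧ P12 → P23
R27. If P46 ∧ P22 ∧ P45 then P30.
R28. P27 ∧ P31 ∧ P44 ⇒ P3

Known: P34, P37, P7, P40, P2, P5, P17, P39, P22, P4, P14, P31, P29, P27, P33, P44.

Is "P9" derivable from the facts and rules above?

P24  (by R5: P40, P31)
P11  (by R11: P29)
P43  (by R13: P39)
P19  (by R17: P43)
P36  (by R20: P11)
P8  (by R23: P34, P14)
P41  (by R24: P37)
P15  (by R25: P8)
P3  (by R28: P27, P31, P44)
P16  (by R6: P41)
P12  (by R14: P36, P15, P27)
P42  (by R15: P19, P33)
P45  (by R18: P3, P24, P31)
P10  (by R22: P12, P16)
P20  (by R9: P10)
P46  (by R1: P20, P42)
P30  (by R27: P46, P22, P45)
P9  (by R4: P30)

Yes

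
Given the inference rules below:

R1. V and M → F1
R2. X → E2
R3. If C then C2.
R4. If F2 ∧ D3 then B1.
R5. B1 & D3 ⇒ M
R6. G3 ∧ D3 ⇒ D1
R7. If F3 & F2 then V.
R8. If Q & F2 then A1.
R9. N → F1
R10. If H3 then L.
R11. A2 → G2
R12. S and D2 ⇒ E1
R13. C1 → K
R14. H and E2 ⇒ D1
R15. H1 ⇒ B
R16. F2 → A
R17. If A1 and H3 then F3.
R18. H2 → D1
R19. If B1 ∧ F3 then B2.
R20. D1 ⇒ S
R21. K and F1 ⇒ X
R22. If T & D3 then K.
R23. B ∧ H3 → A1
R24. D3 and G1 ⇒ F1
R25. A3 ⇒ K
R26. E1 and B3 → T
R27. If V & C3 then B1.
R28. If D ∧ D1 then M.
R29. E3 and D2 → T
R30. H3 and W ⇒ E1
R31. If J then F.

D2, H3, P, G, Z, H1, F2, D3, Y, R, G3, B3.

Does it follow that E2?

B1  (by R4: F2, D3)
M  (by R5: B1, D3)
D1  (by R6: G3, D3)
B  (by R15: H1)
S  (by R20: D1)
A1  (by R23: B, H3)
E1  (by R12: S, D2)
F3  (by R17: A1, H3)
T  (by R26: E1, B3)
V  (by R7: F3, F2)
K  (by R22: T, D3)
F1  (by R1: V, M)
X  (by R21: K, F1)
E2  (by R2: X)

Yes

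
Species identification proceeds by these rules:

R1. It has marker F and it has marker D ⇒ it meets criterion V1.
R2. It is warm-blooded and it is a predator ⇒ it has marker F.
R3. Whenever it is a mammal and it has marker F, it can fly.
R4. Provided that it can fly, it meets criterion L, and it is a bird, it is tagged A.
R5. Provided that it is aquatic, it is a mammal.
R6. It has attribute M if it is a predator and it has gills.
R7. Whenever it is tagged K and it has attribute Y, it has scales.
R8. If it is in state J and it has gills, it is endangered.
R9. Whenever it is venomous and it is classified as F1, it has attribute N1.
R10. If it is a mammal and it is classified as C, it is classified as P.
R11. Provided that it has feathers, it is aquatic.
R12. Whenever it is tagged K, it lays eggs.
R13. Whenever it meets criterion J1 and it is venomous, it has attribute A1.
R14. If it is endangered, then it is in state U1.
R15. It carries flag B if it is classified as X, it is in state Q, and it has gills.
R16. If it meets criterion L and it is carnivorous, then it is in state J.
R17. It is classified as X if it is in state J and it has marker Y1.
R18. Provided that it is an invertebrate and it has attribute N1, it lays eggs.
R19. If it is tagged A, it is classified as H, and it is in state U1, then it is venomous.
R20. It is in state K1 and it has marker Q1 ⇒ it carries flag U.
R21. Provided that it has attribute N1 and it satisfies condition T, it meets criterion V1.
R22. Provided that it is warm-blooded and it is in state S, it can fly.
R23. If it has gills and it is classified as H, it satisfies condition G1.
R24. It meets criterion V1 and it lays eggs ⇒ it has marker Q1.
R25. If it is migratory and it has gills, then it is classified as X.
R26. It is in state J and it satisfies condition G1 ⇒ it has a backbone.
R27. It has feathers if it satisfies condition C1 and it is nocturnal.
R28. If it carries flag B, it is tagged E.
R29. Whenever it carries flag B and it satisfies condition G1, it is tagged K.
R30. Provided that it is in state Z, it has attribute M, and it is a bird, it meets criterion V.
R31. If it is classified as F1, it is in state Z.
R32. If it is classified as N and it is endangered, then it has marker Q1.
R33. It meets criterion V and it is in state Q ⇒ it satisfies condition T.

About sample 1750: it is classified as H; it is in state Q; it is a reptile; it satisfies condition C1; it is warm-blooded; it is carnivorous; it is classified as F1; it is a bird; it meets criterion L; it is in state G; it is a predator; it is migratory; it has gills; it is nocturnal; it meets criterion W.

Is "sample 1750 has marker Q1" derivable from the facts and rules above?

Yes

By R2 (it is warm-blooded, it is a predator): it has marker F.
By R6 (it is a predator, it has gills): it has attribute M.
By R16 (it meets criterion L, it is carnivorous): it is in state J.
By R23 (it has gills, it is classified as H): it satisfies condition G1.
By R25 (it is migratory, it has gills): it is classified as X.
By R27 (it satisfies condition C1, it is nocturnal): it has feathers.
By R31 (it is classified as F1): it is in state Z.
By R8 (it is in state J, it has gills): it is endangered.
By R11 (it has feathers): it is aquatic.
By R14 (it is endangered): it is in state U1.
By R15 (it is classified as X, it is in state Q, it has gills): it carries flag B.
By R29 (it carries flag B, it satisfies condition G1): it is tagged K.
By R30 (it is in state Z, it has attribute M, it is a bird): it meets criterion V.
By R33 (it meets criterion V, it is in state Q): it satisfies condition T.
By R5 (it is aquatic): it is a mammal.
By R12 (it is tagged K): it lays eggs.
By R3 (it is a mammal, it has marker F): it can fly.
By R4 (it can fly, it meets criterion L, it is a bird): it is tagged A.
By R19 (it is tagged A, it is classified as H, it is in state U1): it is venomous.
By R9 (it is venomous, it is classified as F1): it has attribute N1.
By R21 (it has attribute N1, it satisfies condition T): it meets criterion V1.
By R24 (it meets criterion V1, it lays eggs): it has marker Q1.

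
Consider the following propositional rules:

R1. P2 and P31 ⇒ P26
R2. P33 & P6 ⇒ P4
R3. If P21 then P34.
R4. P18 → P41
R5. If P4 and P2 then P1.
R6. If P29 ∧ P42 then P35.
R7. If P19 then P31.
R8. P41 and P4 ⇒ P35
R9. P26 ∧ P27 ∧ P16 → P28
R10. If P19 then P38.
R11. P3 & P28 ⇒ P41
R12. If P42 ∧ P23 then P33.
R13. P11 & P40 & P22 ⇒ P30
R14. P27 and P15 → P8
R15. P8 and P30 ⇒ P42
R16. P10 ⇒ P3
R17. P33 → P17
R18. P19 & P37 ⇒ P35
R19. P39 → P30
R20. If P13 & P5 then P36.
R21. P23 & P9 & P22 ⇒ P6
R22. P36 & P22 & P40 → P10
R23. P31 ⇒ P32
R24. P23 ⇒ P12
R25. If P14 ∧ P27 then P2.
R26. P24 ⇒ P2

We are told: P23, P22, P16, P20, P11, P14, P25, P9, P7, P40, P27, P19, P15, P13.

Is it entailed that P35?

No

Forward chaining from the given facts derives: P31, P38, P30, P8, P42, P6, P32, P12, P2, P26, P28, P33, P17, P4, P1.
Rules concluding P35: R6 needs P29; R8 needs P41; R18 needs P37 — none of these are established.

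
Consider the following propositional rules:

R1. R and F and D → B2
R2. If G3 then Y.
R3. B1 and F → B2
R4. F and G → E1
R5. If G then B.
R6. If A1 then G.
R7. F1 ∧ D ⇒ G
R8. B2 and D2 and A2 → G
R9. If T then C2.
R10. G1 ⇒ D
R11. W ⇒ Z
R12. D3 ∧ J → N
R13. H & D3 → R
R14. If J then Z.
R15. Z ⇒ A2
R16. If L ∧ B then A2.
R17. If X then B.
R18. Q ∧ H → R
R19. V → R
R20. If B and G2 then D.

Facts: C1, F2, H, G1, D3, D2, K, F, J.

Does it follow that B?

Yes

D  (by R10: G1)
R  (by R13: H, D3)
Z  (by R14: J)
A2  (by R15: Z)
B2  (by R1: R, F, D)
G  (by R8: B2, D2, A2)
B  (by R5: G)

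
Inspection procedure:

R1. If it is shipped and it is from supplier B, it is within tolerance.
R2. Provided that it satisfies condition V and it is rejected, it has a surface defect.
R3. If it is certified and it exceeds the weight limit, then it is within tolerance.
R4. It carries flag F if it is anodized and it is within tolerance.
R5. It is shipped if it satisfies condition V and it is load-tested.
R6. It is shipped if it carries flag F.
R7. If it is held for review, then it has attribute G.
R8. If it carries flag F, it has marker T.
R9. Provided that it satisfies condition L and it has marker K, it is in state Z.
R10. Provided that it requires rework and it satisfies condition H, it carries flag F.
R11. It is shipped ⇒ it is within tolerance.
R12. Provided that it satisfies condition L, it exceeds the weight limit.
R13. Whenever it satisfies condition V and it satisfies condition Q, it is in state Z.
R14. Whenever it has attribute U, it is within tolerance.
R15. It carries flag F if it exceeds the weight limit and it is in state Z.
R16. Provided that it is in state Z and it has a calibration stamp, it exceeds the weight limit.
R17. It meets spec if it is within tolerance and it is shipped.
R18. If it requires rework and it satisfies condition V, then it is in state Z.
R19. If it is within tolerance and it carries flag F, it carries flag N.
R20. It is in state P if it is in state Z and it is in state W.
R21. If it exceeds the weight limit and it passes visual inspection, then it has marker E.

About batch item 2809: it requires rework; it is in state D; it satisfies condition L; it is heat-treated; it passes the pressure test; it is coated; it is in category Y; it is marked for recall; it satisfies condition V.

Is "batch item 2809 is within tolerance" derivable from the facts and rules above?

By R12 (it satisfies condition L): it exceeds the weight limit.
By R18 (it requires rework, it satisfies condition V): it is in state Z.
By R15 (it exceeds the weight limit, it is in state Z): it carries flag F.
By R6 (it carries flag F): it is shipped.
By R11 (it is shipped): it is within tolerance.

Yes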